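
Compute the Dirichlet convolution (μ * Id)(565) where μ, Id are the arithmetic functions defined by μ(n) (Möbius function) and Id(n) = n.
(μ * Id)(565) = 448

Divisors of 565: [1, 5, 113, 565]. For each d | 565:
  d = 1: μ(1) · Id(565/1) = 1 · 565 = 565
  d = 5: μ(5) · Id(565/5) = -1 · 113 = -113
  d = 113: μ(113) · Id(565/113) = -1 · 5 = -5
  d = 565: μ(565) · Id(565/565) = 1 · 1 = 1
Summing: (μ * Id)(565) = 565 + -113 + -5 + 1 = 448.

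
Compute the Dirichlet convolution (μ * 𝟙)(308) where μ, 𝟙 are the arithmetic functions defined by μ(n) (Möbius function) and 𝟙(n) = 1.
(μ * 𝟙)(308) = 0

Divisors of 308: [1, 2, 4, 7, 11, 14, 22, 28, 44, 77, 154, 308]. For each d | 308:
  d = 1: μ(1) · 𝟙(308/1) = 1 · 1 = 1
  d = 2: μ(2) · 𝟙(308/2) = -1 · 1 = -1
  d = 4: μ(4) · 𝟙(308/4) = 0 · 1 = 0
  d = 7: μ(7) · 𝟙(308/7) = -1 · 1 = -1
  d = 11: μ(11) · 𝟙(308/11) = -1 · 1 = -1
  d = 14: μ(14) · 𝟙(308/14) = 1 · 1 = 1
  d = 22: μ(22) · 𝟙(308/22) = 1 · 1 = 1
  d = 28: μ(28) · 𝟙(308/28) = 0 · 1 = 0
  d = 44: μ(44) · 𝟙(308/44) = 0 · 1 = 0
  d = 77: μ(77) · 𝟙(308/77) = 1 · 1 = 1
  d = 154: μ(154) · 𝟙(308/154) = -1 · 1 = -1
  d = 308: μ(308) · 𝟙(308/308) = 0 · 1 = 0
Summing: (μ * 𝟙)(308) = 1 + -1 + 0 + -1 + -1 + 1 + 1 + 0 + 0 + 1 + -1 + 0 = 0.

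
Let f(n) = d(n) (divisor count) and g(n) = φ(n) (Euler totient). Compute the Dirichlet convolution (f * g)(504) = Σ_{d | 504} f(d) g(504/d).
(d * φ)(504) = 1560

Divisors of 504: [1, 2, 3, 4, 6, 7, 8, 9, 12, 14, 18, 21, 24, 28, 36, 42, 56, 63, 72, 84, 126, 168, 252, 504]. For each d | 504:
  d = 1: d(1) · φ(504/1) = 1 · 144 = 144
  d = 2: d(2) · φ(504/2) = 2 · 72 = 144
  d = 3: d(3) · φ(504/3) = 2 · 48 = 96
  d = 4: d(4) · φ(504/4) = 3 · 36 = 108
  d = 6: d(6) · φ(504/6) = 4 · 24 = 96
  d = 7: d(7) · φ(504/7) = 2 · 24 = 48
  d = 8: d(8) · φ(504/8) = 4 · 36 = 144
  d = 9: d(9) · φ(504/9) = 3 · 24 = 72
  d = 12: d(12) · φ(504/12) = 6 · 12 = 72
  d = 14: d(14) · φ(504/14) = 4 · 12 = 48
  d = 18: d(18) · φ(504/18) = 6 · 12 = 72
  d = 21: d(21) · φ(504/21) = 4 · 8 = 32
  d = 24: d(24) · φ(504/24) = 8 · 12 = 96
  d = 28: d(28) · φ(504/28) = 6 · 6 = 36
  d = 36: d(36) · φ(504/36) = 9 · 6 = 54
  d = 42: d(42) · φ(504/42) = 8 · 4 = 32
  d = 56: d(56) · φ(504/56) = 8 · 6 = 48
  d = 63: d(63) · φ(504/63) = 6 · 4 = 24
  d = 72: d(72) · φ(504/72) = 12 · 6 = 72
  d = 84: d(84) · φ(504/84) = 12 · 2 = 24
  d = 126: d(126) · φ(504/126) = 12 · 2 = 24
  d = 168: d(168) · φ(504/168) = 16 · 2 = 32
  d = 252: d(252) · φ(504/252) = 18 · 1 = 18
  d = 504: d(504) · φ(504/504) = 24 · 1 = 24
Summing: (d * φ)(504) = 144 + 144 + 96 + 108 + 96 + 48 + 144 + 72 + 72 + 48 + 72 + 32 + 96 + 36 + 54 + 32 + 48 + 24 + 72 + 24 + 24 + 32 + 18 + 24 = 1560.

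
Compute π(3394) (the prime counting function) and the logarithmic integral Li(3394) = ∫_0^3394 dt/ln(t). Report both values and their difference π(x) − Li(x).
π(3394) = 478;  Li(3394) ≈ 491.59;  π(x) − Li(x) ≈ -13.59.

Direct count of primes ≤ 3394 gives π(3394) = 478. Numerical evaluation of the logarithmic integral gives Li(3394) ≈ 491.59. The difference π(x) − Li(x) ≈ -13.59 is typically negative for small/moderate x (Li(x) overestimates), though Littlewood's theorem shows this sign changes infinitely often.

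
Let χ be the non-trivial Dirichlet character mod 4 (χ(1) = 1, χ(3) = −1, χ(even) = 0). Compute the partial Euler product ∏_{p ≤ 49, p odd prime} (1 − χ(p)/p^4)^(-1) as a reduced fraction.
∏ = 424022009220093808147330044599350686845258380222853/428762185161728930691534489551822091105495385374720

The odd primes p ≤ 49 are [3, 5, 7, 11, 13, 17, 19, 23, 29, 31, 37, 41, 43, 47]. For each, χ(p) = 1 if p ≡ 1 mod 4, χ(p) = −1 if p ≡ 3 mod 4. Taking (1 − χ(p)/p^4)^(-1) = p^4/(p^4 − χ(p)): (1 − (-1)/3^4)^(-1) · (1 − (1)/5^4)^(-1) · (1 − (-1)/7^4)^(-1) · (1 − (-1)/11^4)^(-1) · (1 − (1)/13^4)^(-1) · (1 − (1)/17^4)^(-1) · (1 − (-1)/19^4)^(-1) · (1 − (-1)/23^4)^(-1) · (1 − (1)/29^4)^(-1) · (1 − (-1)/31^4)^(-1) · (1 − (1)/37^4)^(-1) · (1 − (1)/41^4)^(-1) · (1 − (-1)/43^4)^(-1) · (1 − (-1)/47^4)^(-1) = 424022009220093808147330044599350686845258380222853/428762185161728930691534489551822091105495385374720.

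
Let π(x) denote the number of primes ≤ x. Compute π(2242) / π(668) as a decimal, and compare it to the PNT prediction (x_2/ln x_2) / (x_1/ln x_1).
π(2242)/π(668) = 333/121 ≈ 2.7521;  PNT prediction ≈ 2.8295.

π(668) = 121 and π(2242) = 333, so π(2242)/π(668) ≈ 2.7521. The PNT-predicted ratio is (2242/ln(2242)) / (668/ln(668)) ≈ 2.8295. The two agree to within a few percent, as expected.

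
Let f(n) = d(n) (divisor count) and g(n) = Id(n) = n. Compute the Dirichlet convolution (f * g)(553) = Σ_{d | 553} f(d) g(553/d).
(d * Id)(553) = 729

Divisors of 553: [1, 7, 79, 553]. For each d | 553:
  d = 1: d(1) · Id(553/1) = 1 · 553 = 553
  d = 7: d(7) · Id(553/7) = 2 · 79 = 158
  d = 79: d(79) · Id(553/79) = 2 · 7 = 14
  d = 553: d(553) · Id(553/553) = 4 · 1 = 4
Summing: (d * Id)(553) = 553 + 158 + 14 + 4 = 729.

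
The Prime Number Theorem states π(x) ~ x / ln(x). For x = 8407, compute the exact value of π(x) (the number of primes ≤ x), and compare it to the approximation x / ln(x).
π(8407) = 1051;  x/ln(x) ≈ 930.31;  relative error ≈ 11.48%.

Directly count primes up to 8407: π(8407) = 1051. The PNT approximation gives 8407/ln(8407) ≈ 8407/9.03682 ≈ 930.31. Relative error (π(x) − x/ln(x)) / π(x) ≈ 11.48%; the approximation is known to undercount slightly (Li(x) is a better estimate).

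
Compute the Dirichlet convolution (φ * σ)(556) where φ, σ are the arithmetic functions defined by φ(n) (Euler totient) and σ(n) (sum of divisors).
(φ * σ)(556) = 3336

Divisors of 556: [1, 2, 4, 139, 278, 556]. For each d | 556:
  d = 1: φ(1) · σ(556/1) = 1 · 980 = 980
  d = 2: φ(2) · σ(556/2) = 1 · 420 = 420
  d = 4: φ(4) · σ(556/4) = 2 · 140 = 280
  d = 139: φ(139) · σ(556/139) = 138 · 7 = 966
  d = 278: φ(278) · σ(556/278) = 138 · 3 = 414
  d = 556: φ(556) · σ(556/556) = 276 · 1 = 276
Summing: (φ * σ)(556) = 980 + 420 + 280 + 966 + 414 + 276 = 3336.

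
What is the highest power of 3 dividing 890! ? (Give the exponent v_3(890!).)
v_3(890!) = 440

Legendre's formula: v_p(n!) = Σ_{k ≥ 1} ⌊n / p^k⌋. For p = 3, n = 890, the terms are:
  ⌊890/3^1⌋ = ⌊890/3⌋ = 296
  ⌊890/3^2⌋ = ⌊890/9⌋ = 98
  ⌊890/3^3⌋ = ⌊890/27⌋ = 32
  ⌊890/3^4⌋ = ⌊890/81⌋ = 10
  ⌊890/3^5⌋ = ⌊890/243⌋ = 3
  ⌊890/3^6⌋ = ⌊890/729⌋ = 1
(the next term ⌊890/3^7⌋ = 0, terminating the sum). Summing: v_3(890!) = 296 + 98 + 32 + 10 + 3 + 1 = 440.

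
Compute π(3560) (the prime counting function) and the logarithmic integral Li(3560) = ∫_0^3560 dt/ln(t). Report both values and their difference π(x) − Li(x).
π(3560) = 499;  Li(3560) ≈ 511.95;  π(x) − Li(x) ≈ -12.95.

Direct count of primes ≤ 3560 gives π(3560) = 499. Numerical evaluation of the logarithmic integral gives Li(3560) ≈ 511.95. The difference π(x) − Li(x) ≈ -12.95 is typically negative for small/moderate x (Li(x) overestimates), though Littlewood's theorem shows this sign changes infinitely often.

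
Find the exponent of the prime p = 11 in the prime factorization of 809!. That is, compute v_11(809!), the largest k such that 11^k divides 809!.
v_11(809!) = 79

Legendre's formula: v_p(n!) = Σ_{k ≥ 1} ⌊n / p^k⌋. For p = 11, n = 809, the terms are:
  ⌊809/11^1⌋ = ⌊809/11⌋ = 73
  ⌊809/11^2⌋ = ⌊809/121⌋ = 6
(the next term ⌊809/11^3⌋ = 0, terminating the sum). Summing: v_11(809!) = 73 + 6 = 79.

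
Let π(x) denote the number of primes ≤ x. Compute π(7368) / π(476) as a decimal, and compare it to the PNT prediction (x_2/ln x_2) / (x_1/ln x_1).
π(7368)/π(476) = 937/91 ≈ 10.2967;  PNT prediction ≈ 10.7171.

π(476) = 91 and π(7368) = 937, so π(7368)/π(476) ≈ 10.2967. The PNT-predicted ratio is (7368/ln(7368)) / (476/ln(476)) ≈ 10.7171. The two agree to within a few percent, as expected.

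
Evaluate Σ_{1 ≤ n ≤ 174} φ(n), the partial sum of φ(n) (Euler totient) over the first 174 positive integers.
Σ_{n ≤ 174} φ(n) = 9250

Compute φ(n) for each 1 ≤ n ≤ 174: φ(1) = 1, φ(2) = 1, φ(3) = 2, φ(4) = 2, φ(5) = 4, φ(6) = 2, φ(7) = 6, φ(8) = 4, φ(9) = 6, φ(10) = 4, φ(11) = 10, φ(12) = 4, φ(13) = 12, φ(14) = 6, φ(15) = 8, φ(16) = 8, φ(17) = 16, φ(18) = 6, φ(19) = 18, φ(20) = 8, φ(21) = 12, φ(22) = 10, φ(23) = 22, φ(24) = 8, φ(25) = 20, φ(26) = 12, φ(27) = 18, φ(28) = 12, φ(29) = 28, φ(30) = 8, φ(31) = 30, φ(32) = 16, φ(33) = 20, φ(34) = 16, φ(35) = 24, φ(36) = 12, φ(37) = 36, φ(38) = 18, φ(39) = 24, φ(40) = 16, φ(41) = 40, φ(42) = 12, φ(43) = 42, φ(44) = 20, φ(45) = 24, φ(46) = 22, φ(47) = 46, φ(48) = 16, φ(49) = 42, φ(50) = 20, φ(51) = 32, φ(52) = 24, φ(53) = 52, φ(54) = 18, φ(55) = 40, φ(56) = 24, φ(57) = 36, φ(58) = 28, φ(59) = 58, φ(60) = 16, φ(61) = 60, φ(62) = 30, φ(63) = 36, φ(64) = 32, φ(65) = 48, φ(66) = 20, φ(67) = 66, φ(68) = 32, φ(69) = 44, φ(70) = 24, φ(71) = 70, φ(72) = 24, φ(73) = 72, φ(74) = 36, φ(75) = 40, φ(76) = 36, φ(77) = 60, φ(78) = 24, φ(79) = 78, φ(80) = 32, φ(81) = 54, φ(82) = 40, φ(83) = 82, φ(84) = 24, φ(85) = 64, φ(86) = 42, φ(87) = 56, φ(88) = 40, φ(89) = 88, φ(90) = 24, φ(91) = 72, φ(92) = 44, φ(93) = 60, φ(94) = 46, φ(95) = 72, φ(96) = 32, φ(97) = 96, φ(98) = 42, φ(99) = 60, φ(100) = 40, φ(101) = 100, φ(102) = 32, φ(103) = 102, φ(104) = 48, φ(105) = 48, φ(106) = 52, φ(107) = 106, φ(108) = 36, φ(109) = 108, φ(110) = 40, φ(111) = 72, φ(112) = 48, φ(113) = 112, φ(114) = 36, φ(115) = 88, φ(116) = 56, φ(117) = 72, φ(118) = 58, φ(119) = 96, φ(120) = 32, φ(121) = 110, φ(122) = 60, φ(123) = 80, φ(124) = 60, φ(125) = 100, φ(126) = 36, φ(127) = 126, φ(128) = 64, φ(129) = 84, φ(130) = 48, φ(131) = 130, φ(132) = 40, φ(133) = 108, φ(134) = 66, φ(135) = 72, φ(136) = 64, φ(137) = 136, φ(138) = 44, φ(139) = 138, φ(140) = 48, φ(141) = 92, φ(142) = 70, φ(143) = 120, φ(144) = 48, φ(145) = 112, φ(146) = 72, φ(147) = 84, φ(148) = 72, φ(149) = 148, φ(150) = 40, φ(151) = 150, φ(152) = 72, φ(153) = 96, φ(154) = 60, φ(155) = 120, φ(156) = 48, φ(157) = 156, φ(158) = 78, φ(159) = 104, φ(160) = 64, φ(161) = 132, φ(162) = 54, φ(163) = 162, φ(164) = 80, φ(165) = 80, φ(166) = 82, φ(167) = 166, φ(168) = 48, φ(169) = 156, φ(170) = 64, φ(171) = 108, φ(172) = 84, φ(173) = 172, φ(174) = 56. Summing all 174 values: 9250. (Average order: Σ_{n ≤ x} φ(n) ~ (3/π²) x². For x = 174, (3/π²)·174² ≈ 9202.80.)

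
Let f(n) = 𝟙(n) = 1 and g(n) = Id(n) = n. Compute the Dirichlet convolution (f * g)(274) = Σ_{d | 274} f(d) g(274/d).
(𝟙 * Id)(274) = 414

Divisors of 274: [1, 2, 137, 274]. For each d | 274:
  d = 1: 𝟙(1) · Id(274/1) = 1 · 274 = 274
  d = 2: 𝟙(2) · Id(274/2) = 1 · 137 = 137
  d = 137: 𝟙(137) · Id(274/137) = 1 · 2 = 2
  d = 274: 𝟙(274) · Id(274/274) = 1 · 1 = 1
Summing: (𝟙 * Id)(274) = 274 + 137 + 2 + 1 = 414.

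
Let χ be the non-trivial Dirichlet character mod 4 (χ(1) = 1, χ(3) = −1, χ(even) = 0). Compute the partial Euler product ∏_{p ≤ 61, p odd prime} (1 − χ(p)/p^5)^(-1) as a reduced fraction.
∏ = 478212334295798677259125227573990358291095208018494528428976877948999059062284551009530475199/480056794509206891424767146601704797711651986953735424570384919662551238689346859653136384000

The odd primes p ≤ 61 are [3, 5, 7, 11, 13, 17, 19, 23, 29, 31, 37, 41, 43, 47, 53, 59, 61]. For each, χ(p) = 1 if p ≡ 1 mod 4, χ(p) = −1 if p ≡ 3 mod 4. Taking (1 − χ(p)/p^5)^(-1) = p^5/(p^5 − χ(p)): (1 − (-1)/3^5)^(-1) · (1 − (1)/5^5)^(-1) · (1 − (-1)/7^5)^(-1) · (1 − (-1)/11^5)^(-1) · (1 − (1)/13^5)^(-1) · (1 − (1)/17^5)^(-1) · (1 − (-1)/19^5)^(-1) · (1 − (-1)/23^5)^(-1) · (1 − (1)/29^5)^(-1) · (1 − (-1)/31^5)^(-1) · (1 − (1)/37^5)^(-1) · (1 − (1)/41^5)^(-1) · (1 − (-1)/43^5)^(-1) · (1 − (-1)/47^5)^(-1) · (1 − (1)/53^5)^(-1) · (1 − (-1)/59^5)^(-1) · (1 − (1)/61^5)^(-1) = 478212334295798677259125227573990358291095208018494528428976877948999059062284551009530475199/480056794509206891424767146601704797711651986953735424570384919662551238689346859653136384000.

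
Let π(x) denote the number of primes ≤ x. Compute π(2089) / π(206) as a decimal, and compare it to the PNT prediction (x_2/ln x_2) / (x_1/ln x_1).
π(2089)/π(206) = 316/46 ≈ 6.8696;  PNT prediction ≈ 7.0677.

π(206) = 46 and π(2089) = 316, so π(2089)/π(206) ≈ 6.8696. The PNT-predicted ratio is (2089/ln(2089)) / (206/ln(206)) ≈ 7.0677. The two agree to within a few percent, as expected.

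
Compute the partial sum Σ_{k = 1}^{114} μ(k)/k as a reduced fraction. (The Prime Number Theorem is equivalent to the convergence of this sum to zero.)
Σ μ(k)/k = -78111734742604811120482861063208714211896204/2257861045744114842010371877967404463805334785

Values of μ(k) for 1 ≤ k ≤ 114: μ(1) = 1, μ(2) = -1, μ(3) = -1, μ(5) = -1, μ(6) = 1, μ(7) = -1, μ(10) = 1, μ(11) = -1, μ(13) = -1, μ(14) = 1, μ(15) = 1, μ(17) = -1, μ(19) = -1, μ(21) = 1, μ(22) = 1, μ(23) = -1, μ(26) = 1, μ(29) = -1, μ(30) = -1, μ(31) = -1, μ(33) = 1, μ(34) = 1, μ(35) = 1, μ(37) = -1, μ(38) = 1, μ(39) = 1, μ(41) = -1, μ(42) = -1, μ(43) = -1, μ(46) = 1, μ(47) = -1, μ(51) = 1, μ(53) = -1, μ(55) = 1, μ(57) = 1, μ(58) = 1, μ(59) = -1, μ(61) = -1, μ(62) = 1, μ(65) = 1, μ(66) = -1, μ(67) = -1, μ(69) = 1, μ(70) = -1, μ(71) = -1, μ(73) = -1, μ(74) = 1, μ(77) = 1, μ(78) = -1, μ(79) = -1, μ(82) = 1, μ(83) = -1, μ(85) = 1, μ(86) = 1, μ(87) = 1, μ(89) = -1, μ(91) = 1, μ(93) = 1, μ(94) = 1, μ(95) = 1, μ(97) = -1, μ(101) = -1, μ(102) = -1, μ(103) = -1, μ(105) = -1, μ(106) = 1, μ(107) = -1, μ(109) = -1, μ(110) = -1, μ(111) = 1, μ(113) = -1, μ(114) = -1, with μ = 0 on non-squarefree integers. Summing μ(k)/k for k where μ(k) ≠ 0 gives -78111734742604811120482861063208714211896204/2257861045744114842010371877967404463805334785 ≈ -0.0346. (PNT ⟺ this sum → 0 as n → ∞.)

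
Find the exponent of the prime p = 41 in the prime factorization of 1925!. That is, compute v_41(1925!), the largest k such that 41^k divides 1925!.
v_41(1925!) = 47

Legendre's formula: v_p(n!) = Σ_{k ≥ 1} ⌊n / p^k⌋. For p = 41, n = 1925, the terms are:
  ⌊1925/41^1⌋ = ⌊1925/41⌋ = 46
  ⌊1925/41^2⌋ = ⌊1925/1681⌋ = 1
(the next term ⌊1925/41^3⌋ = 0, terminating the sum). Summing: v_41(1925!) = 46 + 1 = 47.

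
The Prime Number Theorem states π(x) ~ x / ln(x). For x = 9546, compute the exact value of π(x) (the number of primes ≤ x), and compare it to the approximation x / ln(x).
π(9546) = 1181;  x/ln(x) ≈ 1041.70;  relative error ≈ 11.80%.

Directly count primes up to 9546: π(9546) = 1181. The PNT approximation gives 9546/ln(9546) ≈ 9546/9.16388 ≈ 1041.70. Relative error (π(x) − x/ln(x)) / π(x) ≈ 11.80%; the approximation is known to undercount slightly (Li(x) is a better estimate).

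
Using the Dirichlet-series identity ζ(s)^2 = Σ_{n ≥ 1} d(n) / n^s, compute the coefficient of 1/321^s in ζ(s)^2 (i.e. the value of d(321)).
d(321) = 4

ζ(s)^2 = (Σ 1/m^s)(Σ 1/k^s). The coefficient of 1/n^s in the product is the number of ordered pairs (m, k) with mk = n, which equals d(n). For n = 321, divisors are [1, 3, 107, 321], so d(321) = 4.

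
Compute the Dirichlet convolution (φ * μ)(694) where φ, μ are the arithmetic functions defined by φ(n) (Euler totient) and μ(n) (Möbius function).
(φ * μ)(694) = 0

Divisors of 694: [1, 2, 347, 694]. For each d | 694:
  d = 1: φ(1) · μ(694/1) = 1 · 1 = 1
  d = 2: φ(2) · μ(694/2) = 1 · -1 = -1
  d = 347: φ(347) · μ(694/347) = 346 · -1 = -346
  d = 694: φ(694) · μ(694/694) = 346 · 1 = 346
Summing: (φ * μ)(694) = 1 + -1 + -346 + 346 = 0.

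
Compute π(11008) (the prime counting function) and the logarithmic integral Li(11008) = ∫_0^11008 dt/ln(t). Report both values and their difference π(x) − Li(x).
π(11008) = 1336;  Li(11008) ≈ 1355.00;  π(x) − Li(x) ≈ -19.00.

Direct count of primes ≤ 11008 gives π(11008) = 1336. Numerical evaluation of the logarithmic integral gives Li(11008) ≈ 1355.00. The difference π(x) − Li(x) ≈ -19.00 is typically negative for small/moderate x (Li(x) overestimates), though Littlewood's theorem shows this sign changes infinitely often.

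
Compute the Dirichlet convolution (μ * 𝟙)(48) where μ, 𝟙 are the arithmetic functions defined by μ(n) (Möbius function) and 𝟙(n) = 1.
(μ * 𝟙)(48) = 0

Divisors of 48: [1, 2, 3, 4, 6, 8, 12, 16, 24, 48]. For each d | 48:
  d = 1: μ(1) · 𝟙(48/1) = 1 · 1 = 1
  d = 2: μ(2) · 𝟙(48/2) = -1 · 1 = -1
  d = 3: μ(3) · 𝟙(48/3) = -1 · 1 = -1
  d = 4: μ(4) · 𝟙(48/4) = 0 · 1 = 0
  d = 6: μ(6) · 𝟙(48/6) = 1 · 1 = 1
  d = 8: μ(8) · 𝟙(48/8) = 0 · 1 = 0
  d = 12: μ(12) · 𝟙(48/12) = 0 · 1 = 0
  d = 16: μ(16) · 𝟙(48/16) = 0 · 1 = 0
  d = 24: μ(24) · 𝟙(48/24) = 0 · 1 = 0
  d = 48: μ(48) · 𝟙(48/48) = 0 · 1 = 0
Summing: (μ * 𝟙)(48) = 1 + -1 + -1 + 0 + 1 + 0 + 0 + 0 + 0 + 0 = 0.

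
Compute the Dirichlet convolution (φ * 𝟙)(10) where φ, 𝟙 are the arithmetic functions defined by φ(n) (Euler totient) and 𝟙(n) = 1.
(φ * 𝟙)(10) = 10

Divisors of 10: [1, 2, 5, 10]. For each d | 10:
  d = 1: φ(1) · 𝟙(10/1) = 1 · 1 = 1
  d = 2: φ(2) · 𝟙(10/2) = 1 · 1 = 1
  d = 5: φ(5) · 𝟙(10/5) = 4 · 1 = 4
  d = 10: φ(10) · 𝟙(10/10) = 4 · 1 = 4
Summing: (φ * 𝟙)(10) = 1 + 1 + 4 + 4 = 10.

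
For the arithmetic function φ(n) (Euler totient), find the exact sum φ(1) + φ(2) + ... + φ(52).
Σ_{n ≤ 52} φ(n) = 830

Compute φ(n) for each 1 ≤ n ≤ 52: φ(1) = 1, φ(2) = 1, φ(3) = 2, φ(4) = 2, φ(5) = 4, φ(6) = 2, φ(7) = 6, φ(8) = 4, φ(9) = 6, φ(10) = 4, φ(11) = 10, φ(12) = 4, φ(13) = 12, φ(14) = 6, φ(15) = 8, φ(16) = 8, φ(17) = 16, φ(18) = 6, φ(19) = 18, φ(20) = 8, φ(21) = 12, φ(22) = 10, φ(23) = 22, φ(24) = 8, φ(25) = 20, φ(26) = 12, φ(27) = 18, φ(28) = 12, φ(29) = 28, φ(30) = 8, φ(31) = 30, φ(32) = 16, φ(33) = 20, φ(34) = 16, φ(35) = 24, φ(36) = 12, φ(37) = 36, φ(38) = 18, φ(39) = 24, φ(40) = 16, φ(41) = 40, φ(42) = 12, φ(43) = 42, φ(44) = 20, φ(45) = 24, φ(46) = 22, φ(47) = 46, φ(48) = 16, φ(49) = 42, φ(50) = 20, φ(51) = 32, φ(52) = 24. Summing all 52 values: 830. (Average order: Σ_{n ≤ x} φ(n) ~ (3/π²) x². For x = 52, (3/π²)·52² ≈ 821.92.)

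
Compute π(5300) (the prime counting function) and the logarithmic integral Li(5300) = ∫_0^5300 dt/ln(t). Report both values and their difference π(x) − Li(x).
π(5300) = 702;  Li(5300) ≈ 719.38;  π(x) − Li(x) ≈ -17.38.

Direct count of primes ≤ 5300 gives π(5300) = 702. Numerical evaluation of the logarithmic integral gives Li(5300) ≈ 719.38. The difference π(x) − Li(x) ≈ -17.38 is typically negative for small/moderate x (Li(x) overestimates), though Littlewood's theorem shows this sign changes infinitely often.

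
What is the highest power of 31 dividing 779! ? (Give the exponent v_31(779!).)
v_31(779!) = 25

Legendre's formula: v_p(n!) = Σ_{k ≥ 1} ⌊n / p^k⌋. For p = 31, n = 779, the terms are:
  ⌊779/31^1⌋ = ⌊779/31⌋ = 25
(the next term ⌊779/31^2⌋ = 0, terminating the sum). Summing: v_31(779!) = 25 = 25.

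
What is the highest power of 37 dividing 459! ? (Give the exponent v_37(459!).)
v_37(459!) = 12

Legendre's formula: v_p(n!) = Σ_{k ≥ 1} ⌊n / p^k⌋. For p = 37, n = 459, the terms are:
  ⌊459/37^1⌋ = ⌊459/37⌋ = 12
(the next term ⌊459/37^2⌋ = 0, terminating the sum). Summing: v_37(459!) = 12 = 12.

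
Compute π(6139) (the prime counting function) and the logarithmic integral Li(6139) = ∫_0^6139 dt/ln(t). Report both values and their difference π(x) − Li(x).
π(6139) = 800;  Li(6139) ≈ 816.37;  π(x) − Li(x) ≈ -16.37.

Direct count of primes ≤ 6139 gives π(6139) = 800. Numerical evaluation of the logarithmic integral gives Li(6139) ≈ 816.37. The difference π(x) − Li(x) ≈ -16.37 is typically negative for small/moderate x (Li(x) overestimates), though Littlewood's theorem shows this sign changes infinitely often.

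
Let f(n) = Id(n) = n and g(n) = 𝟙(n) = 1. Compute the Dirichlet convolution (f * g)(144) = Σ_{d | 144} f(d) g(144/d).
(Id * 𝟙)(144) = 403

Divisors of 144: [1, 2, 3, 4, 6, 8, 9, 12, 16, 18, 24, 36, 48, 72, 144]. For each d | 144:
  d = 1: Id(1) · 𝟙(144/1) = 1 · 1 = 1
  d = 2: Id(2) · 𝟙(144/2) = 2 · 1 = 2
  d = 3: Id(3) · 𝟙(144/3) = 3 · 1 = 3
  d = 4: Id(4) · 𝟙(144/4) = 4 · 1 = 4
  d = 6: Id(6) · 𝟙(144/6) = 6 · 1 = 6
  d = 8: Id(8) · 𝟙(144/8) = 8 · 1 = 8
  d = 9: Id(9) · 𝟙(144/9) = 9 · 1 = 9
  d = 12: Id(12) · 𝟙(144/12) = 12 · 1 = 12
  d = 16: Id(16) · 𝟙(144/16) = 16 · 1 = 16
  d = 18: Id(18) · 𝟙(144/18) = 18 · 1 = 18
  d = 24: Id(24) · 𝟙(144/24) = 24 · 1 = 24
  d = 36: Id(36) · 𝟙(144/36) = 36 · 1 = 36
  d = 48: Id(48) · 𝟙(144/48) = 48 · 1 = 48
  d = 72: Id(72) · 𝟙(144/72) = 72 · 1 = 72
  d = 144: Id(144) · 𝟙(144/144) = 144 · 1 = 144
Summing: (Id * 𝟙)(144) = 1 + 2 + 3 + 4 + 6 + 8 + 9 + 12 + 16 + 18 + 24 + 36 + 48 + 72 + 144 = 403.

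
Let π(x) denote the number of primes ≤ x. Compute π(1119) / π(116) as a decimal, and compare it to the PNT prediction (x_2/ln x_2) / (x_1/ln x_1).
π(1119)/π(116) = 187/30 ≈ 6.2333;  PNT prediction ≈ 6.5320.

π(116) = 30 and π(1119) = 187, so π(1119)/π(116) ≈ 6.2333. The PNT-predicted ratio is (1119/ln(1119)) / (116/ln(116)) ≈ 6.5320. The two agree to within a few percent, as expected.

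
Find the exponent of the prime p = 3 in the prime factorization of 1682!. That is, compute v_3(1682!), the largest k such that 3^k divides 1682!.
v_3(1682!) = 836

Legendre's formula: v_p(n!) = Σ_{k ≥ 1} ⌊n / p^k⌋. For p = 3, n = 1682, the terms are:
  ⌊1682/3^1⌋ = ⌊1682/3⌋ = 560
  ⌊1682/3^2⌋ = ⌊1682/9⌋ = 186
  ⌊1682/3^3⌋ = ⌊1682/27⌋ = 62
  ⌊1682/3^4⌋ = ⌊1682/81⌋ = 20
  ⌊1682/3^5⌋ = ⌊1682/243⌋ = 6
  ⌊1682/3^6⌋ = ⌊1682/729⌋ = 2
(the next term ⌊1682/3^7⌋ = 0, terminating the sum). Summing: v_3(1682!) = 560 + 186 + 62 + 20 + 6 + 2 = 836.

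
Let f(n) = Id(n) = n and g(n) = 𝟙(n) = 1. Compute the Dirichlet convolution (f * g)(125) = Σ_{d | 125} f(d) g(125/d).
(Id * 𝟙)(125) = 156

Divisors of 125: [1, 5, 25, 125]. For each d | 125:
  d = 1: Id(1) · 𝟙(125/1) = 1 · 1 = 1
  d = 5: Id(5) · 𝟙(125/5) = 5 · 1 = 5
  d = 25: Id(25) · 𝟙(125/25) = 25 · 1 = 25
  d = 125: Id(125) · 𝟙(125/125) = 125 · 1 = 125
Summing: (Id * 𝟙)(125) = 1 + 5 + 25 + 125 = 156.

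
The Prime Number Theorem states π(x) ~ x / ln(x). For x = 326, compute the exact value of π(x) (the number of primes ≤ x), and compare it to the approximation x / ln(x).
π(326) = 66;  x/ln(x) ≈ 56.33;  relative error ≈ 14.65%.

Directly count primes up to 326: π(326) = 66. The PNT approximation gives 326/ln(326) ≈ 326/5.78690 ≈ 56.33. Relative error (π(x) − x/ln(x)) / π(x) ≈ 14.65%; the approximation is known to undercount slightly (Li(x) is a better estimate).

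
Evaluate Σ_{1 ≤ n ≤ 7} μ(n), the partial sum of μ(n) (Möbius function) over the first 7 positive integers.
Σ_{n ≤ 7} μ(n) = -2

Compute μ(n) for each 1 ≤ n ≤ 7: μ(1) = 1, μ(2) = -1, μ(3) = -1, μ(4) = 0, μ(5) = -1, μ(6) = 1, μ(7) = -1. Summing all 7 values: -2. (Mertens function M(x) = Σ_{n ≤ x} μ(n); on average M(x) should be small (PNT ⟺ M(x) = o(x)).)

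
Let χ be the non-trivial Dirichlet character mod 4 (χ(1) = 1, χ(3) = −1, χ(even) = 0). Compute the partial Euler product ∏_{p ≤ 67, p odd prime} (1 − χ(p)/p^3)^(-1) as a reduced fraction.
∏ = 497044101252700953274063170881740849527845657594881/512972994773739111227016105418519405174088647311360

The odd primes p ≤ 67 are [3, 5, 7, 11, 13, 17, 19, 23, 29, 31, 37, 41, 43, 47, 53, 59, 61, 67]. For each, χ(p) = 1 if p ≡ 1 mod 4, χ(p) = −1 if p ≡ 3 mod 4. Taking (1 − χ(p)/p^3)^(-1) = p^3/(p^3 − χ(p)): (1 − (-1)/3^3)^(-1) · (1 − (1)/5^3)^(-1) · (1 − (-1)/7^3)^(-1) · (1 − (-1)/11^3)^(-1) · (1 − (1)/13^3)^(-1) · (1 − (1)/17^3)^(-1) · (1 − (-1)/19^3)^(-1) · (1 − (-1)/23^3)^(-1) · (1 − (1)/29^3)^(-1) · (1 − (-1)/31^3)^(-1) · (1 − (1)/37^3)^(-1) · (1 − (1)/41^3)^(-1) · (1 − (-1)/43^3)^(-1) · (1 − (-1)/47^3)^(-1) · (1 − (1)/53^3)^(-1) · (1 − (-1)/59^3)^(-1) · (1 − (1)/61^3)^(-1) · (1 − (-1)/67^3)^(-1) = 497044101252700953274063170881740849527845657594881/512972994773739111227016105418519405174088647311360.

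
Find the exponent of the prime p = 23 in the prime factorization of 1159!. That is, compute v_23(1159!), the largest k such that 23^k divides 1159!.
v_23(1159!) = 52

Legendre's formula: v_p(n!) = Σ_{k ≥ 1} ⌊n / p^k⌋. For p = 23, n = 1159, the terms are:
  ⌊1159/23^1⌋ = ⌊1159/23⌋ = 50
  ⌊1159/23^2⌋ = ⌊1159/529⌋ = 2
(the next term ⌊1159/23^3⌋ = 0, terminating the sum). Summing: v_23(1159!) = 50 + 2 = 52.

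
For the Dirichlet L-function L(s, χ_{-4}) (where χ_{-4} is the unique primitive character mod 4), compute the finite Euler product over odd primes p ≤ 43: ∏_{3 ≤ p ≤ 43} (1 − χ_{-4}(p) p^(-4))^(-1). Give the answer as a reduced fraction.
∏ = 86895436242675250318069981336761703653427013/87866829265048200003921257481906011724840960

The odd primes p ≤ 43 are [3, 5, 7, 11, 13, 17, 19, 23, 29, 31, 37, 41, 43]. For each, χ(p) = 1 if p ≡ 1 mod 4, χ(p) = −1 if p ≡ 3 mod 4. Taking (1 − χ(p)/p^4)^(-1) = p^4/(p^4 − χ(p)): (1 − (-1)/3^4)^(-1) · (1 − (1)/5^4)^(-1) · (1 − (-1)/7^4)^(-1) · (1 − (-1)/11^4)^(-1) · (1 − (1)/13^4)^(-1) · (1 − (1)/17^4)^(-1) · (1 − (-1)/19^4)^(-1) · (1 − (-1)/23^4)^(-1) · (1 − (1)/29^4)^(-1) · (1 − (-1)/31^4)^(-1) · (1 − (1)/37^4)^(-1) · (1 − (1)/41^4)^(-1) · (1 − (-1)/43^4)^(-1) = 86895436242675250318069981336761703653427013/87866829265048200003921257481906011724840960.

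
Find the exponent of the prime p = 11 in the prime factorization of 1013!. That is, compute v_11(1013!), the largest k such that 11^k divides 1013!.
v_11(1013!) = 100

Legendre's formula: v_p(n!) = Σ_{k ≥ 1} ⌊n / p^k⌋. For p = 11, n = 1013, the terms are:
  ⌊1013/11^1⌋ = ⌊1013/11⌋ = 92
  ⌊1013/11^2⌋ = ⌊1013/121⌋ = 8
(the next term ⌊1013/11^3⌋ = 0, terminating the sum). Summing: v_11(1013!) = 92 + 8 = 100.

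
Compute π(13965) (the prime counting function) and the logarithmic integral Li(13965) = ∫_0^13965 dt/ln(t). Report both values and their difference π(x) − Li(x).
π(13965) = 1649;  Li(13965) ≈ 1668.59;  π(x) − Li(x) ≈ -19.59.

Direct count of primes ≤ 13965 gives π(13965) = 1649. Numerical evaluation of the logarithmic integral gives Li(13965) ≈ 1668.59. The difference π(x) − Li(x) ≈ -19.59 is typically negative for small/moderate x (Li(x) overestimates), though Littlewood's theorem shows this sign changes infinitely often.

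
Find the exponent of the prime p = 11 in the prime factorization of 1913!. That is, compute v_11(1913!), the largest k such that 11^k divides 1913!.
v_11(1913!) = 189

Legendre's formula: v_p(n!) = Σ_{k ≥ 1} ⌊n / p^k⌋. For p = 11, n = 1913, the terms are:
  ⌊1913/11^1⌋ = ⌊1913/11⌋ = 173
  ⌊1913/11^2⌋ = ⌊1913/121⌋ = 15
  ⌊1913/11^3⌋ = ⌊1913/1331⌋ = 1
(the next term ⌊1913/11^4⌋ = 0, terminating the sum). Summing: v_11(1913!) = 173 + 15 + 1 = 189.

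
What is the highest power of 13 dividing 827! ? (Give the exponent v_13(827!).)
v_13(827!) = 67

Legendre's formula: v_p(n!) = Σ_{k ≥ 1} ⌊n / p^k⌋. For p = 13, n = 827, the terms are:
  ⌊827/13^1⌋ = ⌊827/13⌋ = 63
  ⌊827/13^2⌋ = ⌊827/169⌋ = 4
(the next term ⌊827/13^3⌋ = 0, terminating the sum). Summing: v_13(827!) = 63 + 4 = 67.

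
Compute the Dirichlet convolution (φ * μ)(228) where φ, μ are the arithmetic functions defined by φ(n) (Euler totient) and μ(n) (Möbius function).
(φ * μ)(228) = 17

Divisors of 228: [1, 2, 3, 4, 6, 12, 19, 38, 57, 76, 114, 228]. For each d | 228:
  d = 1: φ(1) · μ(228/1) = 1 · 0 = 0
  d = 2: φ(2) · μ(228/2) = 1 · -1 = -1
  d = 3: φ(3) · μ(228/3) = 2 · 0 = 0
  d = 4: φ(4) · μ(228/4) = 2 · 1 = 2
  d = 6: φ(6) · μ(228/6) = 2 · 1 = 2
  d = 12: φ(12) · μ(228/12) = 4 · -1 = -4
  d = 19: φ(19) · μ(228/19) = 18 · 0 = 0
  d = 38: φ(38) · μ(228/38) = 18 · 1 = 18
  d = 57: φ(57) · μ(228/57) = 36 · 0 = 0
  d = 76: φ(76) · μ(228/76) = 36 · -1 = -36
  d = 114: φ(114) · μ(228/114) = 36 · -1 = -36
  d = 228: φ(228) · μ(228/228) = 72 · 1 = 72
Summing: (φ * μ)(228) = 0 + -1 + 0 + 2 + 2 + -4 + 0 + 18 + 0 + -36 + -36 + 72 = 17.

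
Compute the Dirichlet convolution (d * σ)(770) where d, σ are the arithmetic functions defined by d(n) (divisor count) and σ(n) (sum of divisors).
(d * σ)(770) = 5600

Divisors of 770: [1, 2, 5, 7, 10, 11, 14, 22, 35, 55, 70, 77, 110, 154, 385, 770]. For each d | 770:
  d = 1: d(1) · σ(770/1) = 1 · 1728 = 1728
  d = 2: d(2) · σ(770/2) = 2 · 576 = 1152
  d = 5: d(5) · σ(770/5) = 2 · 288 = 576
  d = 7: d(7) · σ(770/7) = 2 · 216 = 432
  d = 10: d(10) · σ(770/10) = 4 · 96 = 384
  d = 11: d(11) · σ(770/11) = 2 · 144 = 288
  d = 14: d(14) · σ(770/14) = 4 · 72 = 288
  d = 22: d(22) · σ(770/22) = 4 · 48 = 192
  d = 35: d(35) · σ(770/35) = 4 · 36 = 144
  d = 55: d(55) · σ(770/55) = 4 · 24 = 96
  d = 70: d(70) · σ(770/70) = 8 · 12 = 96
  d = 77: d(77) · σ(770/77) = 4 · 18 = 72
  d = 110: d(110) · σ(770/110) = 8 · 8 = 64
  d = 154: d(154) · σ(770/154) = 8 · 6 = 48
  d = 385: d(385) · σ(770/385) = 8 · 3 = 24
  d = 770: d(770) · σ(770/770) = 16 · 1 = 16
Summing: (d * σ)(770) = 1728 + 1152 + 576 + 432 + 384 + 288 + 288 + 192 + 144 + 96 + 96 + 72 + 64 + 48 + 24 + 16 = 5600.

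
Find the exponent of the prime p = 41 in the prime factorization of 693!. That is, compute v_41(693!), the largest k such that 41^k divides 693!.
v_41(693!) = 16

Legendre's formula: v_p(n!) = Σ_{k ≥ 1} ⌊n / p^k⌋. For p = 41, n = 693, the terms are:
  ⌊693/41^1⌋ = ⌊693/41⌋ = 16
(the next term ⌊693/41^2⌋ = 0, terminating the sum). Summing: v_41(693!) = 16 = 16.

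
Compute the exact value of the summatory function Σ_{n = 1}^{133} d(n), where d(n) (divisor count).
Σ_{n ≤ 133} d(n) = 675

Compute d(n) for each 1 ≤ n ≤ 133: d(1) = 1, d(2) = 2, d(3) = 2, d(4) = 3, d(5) = 2, d(6) = 4, d(7) = 2, d(8) = 4, d(9) = 3, d(10) = 4, d(11) = 2, d(12) = 6, d(13) = 2, d(14) = 4, d(15) = 4, d(16) = 5, d(17) = 2, d(18) = 6, d(19) = 2, d(20) = 6, d(21) = 4, d(22) = 4, d(23) = 2, d(24) = 8, d(25) = 3, d(26) = 4, d(27) = 4, d(28) = 6, d(29) = 2, d(30) = 8, d(31) = 2, d(32) = 6, d(33) = 4, d(34) = 4, d(35) = 4, d(36) = 9, d(37) = 2, d(38) = 4, d(39) = 4, d(40) = 8, d(41) = 2, d(42) = 8, d(43) = 2, d(44) = 6, d(45) = 6, d(46) = 4, d(47) = 2, d(48) = 10, d(49) = 3, d(50) = 6, d(51) = 4, d(52) = 6, d(53) = 2, d(54) = 8, d(55) = 4, d(56) = 8, d(57) = 4, d(58) = 4, d(59) = 2, d(60) = 12, d(61) = 2, d(62) = 4, d(63) = 6, d(64) = 7, d(65) = 4, d(66) = 8, d(67) = 2, d(68) = 6, d(69) = 4, d(70) = 8, d(71) = 2, d(72) = 12, d(73) = 2, d(74) = 4, d(75) = 6, d(76) = 6, d(77) = 4, d(78) = 8, d(79) = 2, d(80) = 10, d(81) = 5, d(82) = 4, d(83) = 2, d(84) = 12, d(85) = 4, d(86) = 4, d(87) = 4, d(88) = 8, d(89) = 2, d(90) = 12, d(91) = 4, d(92) = 6, d(93) = 4, d(94) = 4, d(95) = 4, d(96) = 12, d(97) = 2, d(98) = 6, d(99) = 6, d(100) = 9, d(101) = 2, d(102) = 8, d(103) = 2, d(104) = 8, d(105) = 8, d(106) = 4, d(107) = 2, d(108) = 12, d(109) = 2, d(110) = 8, d(111) = 4, d(112) = 10, d(113) = 2, d(114) = 8, d(115) = 4, d(116) = 6, d(117) = 6, d(118) = 4, d(119) = 4, d(120) = 16, d(121) = 3, d(122) = 4, d(123) = 4, d(124) = 6, d(125) = 4, d(126) = 12, d(127) = 2, d(128) = 8, d(129) = 4, d(130) = 8, d(131) = 2, d(132) = 12, d(133) = 4. Summing all 133 values: 675. (Dirichlet's divisor formula: Σ_{n ≤ x} d(n) = x ln(x) + (2γ − 1) x + O(√x). For x = 133, the asymptotic estimate is ≈ 670.96.)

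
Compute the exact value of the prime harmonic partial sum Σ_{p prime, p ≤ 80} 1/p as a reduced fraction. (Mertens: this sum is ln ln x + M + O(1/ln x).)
Σ 1/p = 5692733621468679832887230172131/3217644767340672907899084554130

π(80) = 22, so the primes ≤ 80 are [2, 3, 5, 7, 11, 13, 17, 19, 23, 29, 31, 37, 41, 43, 47, 53, 59, 61, 67, 71, 73, 79]. Summing 1/p over these primes: 5692733621468679832887230172131/3217644767340672907899084554130 ≈ 1.7692. Mertens estimate ln ln(80) + 0.2615 ≈ 1.7390.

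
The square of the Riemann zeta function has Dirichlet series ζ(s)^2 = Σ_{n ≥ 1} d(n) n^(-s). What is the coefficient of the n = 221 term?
d(221) = 4

ζ(s)^2 = (Σ 1/m^s)(Σ 1/k^s). The coefficient of 1/n^s in the product is the number of ordered pairs (m, k) with mk = n, which equals d(n). For n = 221, divisors are [1, 13, 17, 221], so d(221) = 4.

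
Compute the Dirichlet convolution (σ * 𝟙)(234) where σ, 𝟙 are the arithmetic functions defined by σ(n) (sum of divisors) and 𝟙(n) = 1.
(σ * 𝟙)(234) = 1080

Divisors of 234: [1, 2, 3, 6, 9, 13, 18, 26, 39, 78, 117, 234]. For each d | 234:
  d = 1: σ(1) · 𝟙(234/1) = 1 · 1 = 1
  d = 2: σ(2) · 𝟙(234/2) = 3 · 1 = 3
  d = 3: σ(3) · 𝟙(234/3) = 4 · 1 = 4
  d = 6: σ(6) · 𝟙(234/6) = 12 · 1 = 12
  d = 9: σ(9) · 𝟙(234/9) = 13 · 1 = 13
  d = 13: σ(13) · 𝟙(234/13) = 14 · 1 = 14
  d = 18: σ(18) · 𝟙(234/18) = 39 · 1 = 39
  d = 26: σ(26) · 𝟙(234/26) = 42 · 1 = 42
  d = 39: σ(39) · 𝟙(234/39) = 56 · 1 = 56
  d = 78: σ(78) · 𝟙(234/78) = 168 · 1 = 168
  d = 117: σ(117) · 𝟙(234/117) = 182 · 1 = 182
  d = 234: σ(234) · 𝟙(234/234) = 546 · 1 = 546
Summing: (σ * 𝟙)(234) = 1 + 3 + 4 + 12 + 13 + 14 + 39 + 42 + 56 + 168 + 182 + 546 = 1080.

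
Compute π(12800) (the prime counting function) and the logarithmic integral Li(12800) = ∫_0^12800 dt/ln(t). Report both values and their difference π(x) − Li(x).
π(12800) = 1526;  Li(12800) ≈ 1545.98;  π(x) − Li(x) ≈ -19.98.

Direct count of primes ≤ 12800 gives π(12800) = 1526. Numerical evaluation of the logarithmic integral gives Li(12800) ≈ 1545.98. The difference π(x) − Li(x) ≈ -19.98 is typically negative for small/moderate x (Li(x) overestimates), though Littlewood's theorem shows this sign changes infinitely often.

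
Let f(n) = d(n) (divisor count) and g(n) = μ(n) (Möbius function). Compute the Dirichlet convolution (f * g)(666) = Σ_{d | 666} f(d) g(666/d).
(d * μ)(666) = 1

Divisors of 666: [1, 2, 3, 6, 9, 18, 37, 74, 111, 222, 333, 666]. For each d | 666:
  d = 1: d(1) · μ(666/1) = 1 · 0 = 0
  d = 2: d(2) · μ(666/2) = 2 · 0 = 0
  d = 3: d(3) · μ(666/3) = 2 · -1 = -2
  d = 6: d(6) · μ(666/6) = 4 · 1 = 4
  d = 9: d(9) · μ(666/9) = 3 · 1 = 3
  d = 18: d(18) · μ(666/18) = 6 · -1 = -6
  d = 37: d(37) · μ(666/37) = 2 · 0 = 0
  d = 74: d(74) · μ(666/74) = 4 · 0 = 0
  d = 111: d(111) · μ(666/111) = 4 · 1 = 4
  d = 222: d(222) · μ(666/222) = 8 · -1 = -8
  d = 333: d(333) · μ(666/333) = 6 · -1 = -6
  d = 666: d(666) · μ(666/666) = 12 · 1 = 12
Summing: (d * μ)(666) = 0 + 0 + -2 + 4 + 3 + -6 + 0 + 0 + 4 + -8 + -6 + 12 = 1.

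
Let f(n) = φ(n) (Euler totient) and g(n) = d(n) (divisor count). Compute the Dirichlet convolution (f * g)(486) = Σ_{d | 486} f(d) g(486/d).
(φ * d)(486) = 1092

Divisors of 486: [1, 2, 3, 6, 9, 18, 27, 54, 81, 162, 243, 486]. For each d | 486:
  d = 1: φ(1) · d(486/1) = 1 · 12 = 12
  d = 2: φ(2) · d(486/2) = 1 · 6 = 6
  d = 3: φ(3) · d(486/3) = 2 · 10 = 20
  d = 6: φ(6) · d(486/6) = 2 · 5 = 10
  d = 9: φ(9) · d(486/9) = 6 · 8 = 48
  d = 18: φ(18) · d(486/18) = 6 · 4 = 24
  d = 27: φ(27) · d(486/27) = 18 · 6 = 108
  d = 54: φ(54) · d(486/54) = 18 · 3 = 54
  d = 81: φ(81) · d(486/81) = 54 · 4 = 216
  d = 162: φ(162) · d(486/162) = 54 · 2 = 108
  d = 243: φ(243) · d(486/243) = 162 · 2 = 324
  d = 486: φ(486) · d(486/486) = 162 · 1 = 162
Summing: (φ * d)(486) = 12 + 6 + 20 + 10 + 48 + 24 + 108 + 54 + 216 + 108 + 324 + 162 = 1092.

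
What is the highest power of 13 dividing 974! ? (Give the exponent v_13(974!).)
v_13(974!) = 79

Legendre's formula: v_p(n!) = Σ_{k ≥ 1} ⌊n / p^k⌋. For p = 13, n = 974, the terms are:
  ⌊974/13^1⌋ = ⌊974/13⌋ = 74
  ⌊974/13^2⌋ = ⌊974/169⌋ = 5
(the next term ⌊974/13^3⌋ = 0, terminating the sum). Summing: v_13(974!) = 74 + 5 = 79.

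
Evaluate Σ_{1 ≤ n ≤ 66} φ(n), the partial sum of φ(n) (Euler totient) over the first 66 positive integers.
Σ_{n ≤ 66} φ(n) = 1328

Compute φ(n) for each 1 ≤ n ≤ 66: φ(1) = 1, φ(2) = 1, φ(3) = 2, φ(4) = 2, φ(5) = 4, φ(6) = 2, φ(7) = 6, φ(8) = 4, φ(9) = 6, φ(10) = 4, φ(11) = 10, φ(12) = 4, φ(13) = 12, φ(14) = 6, φ(15) = 8, φ(16) = 8, φ(17) = 16, φ(18) = 6, φ(19) = 18, φ(20) = 8, φ(21) = 12, φ(22) = 10, φ(23) = 22, φ(24) = 8, φ(25) = 20, φ(26) = 12, φ(27) = 18, φ(28) = 12, φ(29) = 28, φ(30) = 8, φ(31) = 30, φ(32) = 16, φ(33) = 20, φ(34) = 16, φ(35) = 24, φ(36) = 12, φ(37) = 36, φ(38) = 18, φ(39) = 24, φ(40) = 16, φ(41) = 40, φ(42) = 12, φ(43) = 42, φ(44) = 20, φ(45) = 24, φ(46) = 22, φ(47) = 46, φ(48) = 16, φ(49) = 42, φ(50) = 20, φ(51) = 32, φ(52) = 24, φ(53) = 52, φ(54) = 18, φ(55) = 40, φ(56) = 24, φ(57) = 36, φ(58) = 28, φ(59) = 58, φ(60) = 16, φ(61) = 60, φ(62) = 30, φ(63) = 36, φ(64) = 32, φ(65) = 48, φ(66) = 20. Summing all 66 values: 1328. (Average order: Σ_{n ≤ x} φ(n) ~ (3/π²) x². For x = 66, (3/π²)·66² ≈ 1324.07.)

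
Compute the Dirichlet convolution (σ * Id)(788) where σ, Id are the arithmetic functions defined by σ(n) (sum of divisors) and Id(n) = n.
(σ * Id)(788) = 6715

Divisors of 788: [1, 2, 4, 197, 394, 788]. For each d | 788:
  d = 1: σ(1) · Id(788/1) = 1 · 788 = 788
  d = 2: σ(2) · Id(788/2) = 3 · 394 = 1182
  d = 4: σ(4) · Id(788/4) = 7 · 197 = 1379
  d = 197: σ(197) · Id(788/197) = 198 · 4 = 792
  d = 394: σ(394) · Id(788/394) = 594 · 2 = 1188
  d = 788: σ(788) · Id(788/788) = 1386 · 1 = 1386
Summing: (σ * Id)(788) = 788 + 1182 + 1379 + 792 + 1188 + 1386 = 6715.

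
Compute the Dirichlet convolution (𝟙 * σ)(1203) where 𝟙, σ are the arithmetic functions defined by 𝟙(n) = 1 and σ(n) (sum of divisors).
(𝟙 * σ)(1203) = 2015

Divisors of 1203: [1, 3, 401, 1203]. For each d | 1203:
  d = 1: 𝟙(1) · σ(1203/1) = 1 · 1608 = 1608
  d = 3: 𝟙(3) · σ(1203/3) = 1 · 402 = 402
  d = 401: 𝟙(401) · σ(1203/401) = 1 · 4 = 4
  d = 1203: 𝟙(1203) · σ(1203/1203) = 1 · 1 = 1
Summing: (𝟙 * σ)(1203) = 1608 + 402 + 4 + 1 = 2015.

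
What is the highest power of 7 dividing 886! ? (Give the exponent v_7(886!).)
v_7(886!) = 146

Legendre's formula: v_p(n!) = Σ_{k ≥ 1} ⌊n / p^k⌋. For p = 7, n = 886, the terms are:
  ⌊886/7^1⌋ = ⌊886/7⌋ = 126
  ⌊886/7^2⌋ = ⌊886/49⌋ = 18
  ⌊886/7^3⌋ = ⌊886/343⌋ = 2
(the next term ⌊886/7^4⌋ = 0, terminating the sum). Summing: v_7(886!) = 126 + 18 + 2 = 146.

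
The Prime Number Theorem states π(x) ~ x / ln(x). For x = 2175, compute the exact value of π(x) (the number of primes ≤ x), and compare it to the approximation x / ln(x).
π(2175) = 326;  x/ln(x) ≈ 283.03;  relative error ≈ 13.18%.

Directly count primes up to 2175: π(2175) = 326. The PNT approximation gives 2175/ln(2175) ≈ 2175/7.68478 ≈ 283.03. Relative error (π(x) − x/ln(x)) / π(x) ≈ 13.18%; the approximation is known to undercount slightly (Li(x) is a better estimate).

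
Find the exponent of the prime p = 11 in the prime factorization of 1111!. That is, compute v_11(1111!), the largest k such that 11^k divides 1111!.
v_11(1111!) = 110

Legendre's formula: v_p(n!) = Σ_{k ≥ 1} ⌊n / p^k⌋. For p = 11, n = 1111, the terms are:
  ⌊1111/11^1⌋ = ⌊1111/11⌋ = 101
  ⌊1111/11^2⌋ = ⌊1111/121⌋ = 9
(the next term ⌊1111/11^3⌋ = 0, terminating the sum). Summing: v_11(1111!) = 101 + 9 = 110.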